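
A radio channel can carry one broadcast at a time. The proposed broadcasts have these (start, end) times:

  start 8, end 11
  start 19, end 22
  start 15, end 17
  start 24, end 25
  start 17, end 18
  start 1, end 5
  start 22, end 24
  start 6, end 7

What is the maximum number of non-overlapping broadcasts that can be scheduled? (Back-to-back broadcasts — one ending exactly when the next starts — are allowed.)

Sort by end time and greedily take each interval whose start is ≥ the last chosen end.
By end time: (1,5), (6,7), (8,11), (15,17), (17,18), (19,22), (22,24), (24,25).
Pick (1,5); next start ≥ 5 → (6,7); next start ≥ 7 → (8,11); next start ≥ 11 → (15,17); next start ≥ 17 → (17,18); next start ≥ 18 → (19,22); next start ≥ 22 → (22,24); next start ≥ 24 → (24,25).
Selected 8 broadcasts.

8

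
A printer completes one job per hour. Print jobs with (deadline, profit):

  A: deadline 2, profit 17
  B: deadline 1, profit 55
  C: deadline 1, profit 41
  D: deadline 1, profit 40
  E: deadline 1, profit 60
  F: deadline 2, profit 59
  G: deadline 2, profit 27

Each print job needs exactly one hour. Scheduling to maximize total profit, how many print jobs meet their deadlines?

By profit: E(d1,60), F(d2,59), B(d1,55), C(d1,41), D(d1,40), G(d2,27), A(d2,17)
E→slot 1; F→slot 2; B skipped; C skipped; D skipped; G skipped; A skipped.
2 of 7 scheduled.

2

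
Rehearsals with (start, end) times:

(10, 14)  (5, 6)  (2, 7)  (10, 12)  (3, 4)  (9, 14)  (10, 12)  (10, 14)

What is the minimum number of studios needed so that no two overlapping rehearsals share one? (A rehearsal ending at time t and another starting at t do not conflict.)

The answer is the maximum number of intervals overlapping at any instant.
Events (time:±→running): 2:+→1 3:+→2 4:-→1 5:+→2 6:-→1 7:-→0 9:+→1 10:+→2 10:+→3 10:+→4 10:+→5 … peak 5.

5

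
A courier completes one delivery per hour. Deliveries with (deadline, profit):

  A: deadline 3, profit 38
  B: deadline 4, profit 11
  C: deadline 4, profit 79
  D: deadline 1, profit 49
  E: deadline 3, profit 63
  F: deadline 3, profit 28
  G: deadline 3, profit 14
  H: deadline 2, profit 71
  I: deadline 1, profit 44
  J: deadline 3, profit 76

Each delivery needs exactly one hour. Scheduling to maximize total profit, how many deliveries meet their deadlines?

By profit: C(d4,79), J(d3,76), H(d2,71), E(d3,63), D(d1,49), I(d1,44), A(d3,38), F(d3,28), G(d3,14), B(d4,11)
C→slot 4; J→slot 3; H→slot 2; E→slot 1; D skipped; I skipped; A skipped; F skipped; G skipped; B skipped.
4 of 10 scheduled.

4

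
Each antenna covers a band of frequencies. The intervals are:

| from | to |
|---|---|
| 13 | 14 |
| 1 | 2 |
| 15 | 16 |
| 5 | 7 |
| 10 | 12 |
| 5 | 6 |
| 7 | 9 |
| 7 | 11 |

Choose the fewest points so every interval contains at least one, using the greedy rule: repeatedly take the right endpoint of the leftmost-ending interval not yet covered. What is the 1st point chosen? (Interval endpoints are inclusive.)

Sort by right endpoint; whenever an interval is uncovered, place a point at its right end.
By right end: [1,2]  [5,6]  [5,7]  [7,9]  [7,11]  [10,12]  [13,14]  [15,16]
[1,2] uncovered → point at 2; [5,6] uncovered → point at 6; [7,9] uncovered → point at 9; [10,12] uncovered → point at 12; [13,14] uncovered → point at 14; [15,16] uncovered → point at 16.
Points: 2, 6, 9, 12, 14, 16 (6 total).

2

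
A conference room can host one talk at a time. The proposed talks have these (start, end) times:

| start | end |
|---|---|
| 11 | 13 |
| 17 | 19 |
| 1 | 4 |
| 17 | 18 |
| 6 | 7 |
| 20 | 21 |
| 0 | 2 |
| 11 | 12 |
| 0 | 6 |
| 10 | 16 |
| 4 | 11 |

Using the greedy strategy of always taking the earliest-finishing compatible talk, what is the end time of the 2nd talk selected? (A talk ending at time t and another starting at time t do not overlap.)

By end time: (0,2), (1,4), (0,6), (6,7), (4,11), (11,12), (11,13), (10,16), (17,18), (17,19), (20,21).
Pick (0,2); next start ≥ 2 → (6,7); next start ≥ 7 → (11,12); next start ≥ 12 → (17,18); next start ≥ 18 → (20,21).
Selected: (0,2) (6,7) (11,12) (17,18) (20,21)

7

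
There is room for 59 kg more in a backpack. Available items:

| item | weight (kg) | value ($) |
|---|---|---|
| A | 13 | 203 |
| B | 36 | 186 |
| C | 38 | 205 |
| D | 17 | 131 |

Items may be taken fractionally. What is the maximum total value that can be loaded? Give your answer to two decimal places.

Sort by value per unit weight and fill in that order.
Ratios (sorted): A 15.62, D 7.71, C 5.39, B 5.17
take A (13 @ 203); take D (17 @ 131); take 29/38 of C → 156.45. Capacity used 59/59.
Total value = 490.45

490.45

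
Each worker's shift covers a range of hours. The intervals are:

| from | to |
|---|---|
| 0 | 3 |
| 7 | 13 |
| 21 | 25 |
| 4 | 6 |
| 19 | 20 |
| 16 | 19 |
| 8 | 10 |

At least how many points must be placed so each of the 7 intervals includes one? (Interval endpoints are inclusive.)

By right end: [0,3]  [4,6]  [8,10]  [7,13]  [16,19]  [19,20]  [21,25]
[0,3] uncovered → point at 3; [4,6] uncovered → point at 6; [8,10] uncovered → point at 10; [16,19] uncovered → point at 19; [21,25] uncovered → point at 25.
Points: 3, 6, 10, 19, 25 (5 total).

5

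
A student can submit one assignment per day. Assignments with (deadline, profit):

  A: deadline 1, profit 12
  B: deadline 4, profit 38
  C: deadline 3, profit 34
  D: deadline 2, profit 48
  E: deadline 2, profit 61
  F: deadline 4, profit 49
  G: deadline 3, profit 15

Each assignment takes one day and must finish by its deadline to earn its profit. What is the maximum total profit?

196

By profit: E(d2,61), F(d4,49), D(d2,48), B(d4,38), C(d3,34), G(d3,15), A(d1,12)
E→slot 2; F→slot 4; D→slot 1; B→slot 3; C skipped; G skipped; A skipped.
Profit = 48 + 61 + 38 + 49 = 196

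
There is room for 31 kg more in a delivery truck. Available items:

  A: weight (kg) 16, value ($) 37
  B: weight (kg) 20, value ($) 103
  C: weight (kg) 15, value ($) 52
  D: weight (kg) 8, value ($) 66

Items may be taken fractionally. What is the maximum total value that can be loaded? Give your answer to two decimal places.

Sort by value per unit weight and fill in that order.
Ratios (sorted): D 8.25, B 5.15, C 3.47, A 2.31
take D (8 @ 66); take B (20 @ 103); take 3/15 of C → 10.40. Capacity used 31/31.
Total value = 179.40

179.40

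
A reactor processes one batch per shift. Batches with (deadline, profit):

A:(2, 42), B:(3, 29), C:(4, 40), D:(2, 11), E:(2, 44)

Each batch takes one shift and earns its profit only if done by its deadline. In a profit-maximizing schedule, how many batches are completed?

Take jobs in profit order; each goes to the latest open slot no later than its deadline.
By profit: E(d2,44), A(d2,42), C(d4,40), B(d3,29), D(d2,11)
E→slot 2; A→slot 1; C→slot 4; B→slot 3; D skipped.
4 of 5 scheduled.

4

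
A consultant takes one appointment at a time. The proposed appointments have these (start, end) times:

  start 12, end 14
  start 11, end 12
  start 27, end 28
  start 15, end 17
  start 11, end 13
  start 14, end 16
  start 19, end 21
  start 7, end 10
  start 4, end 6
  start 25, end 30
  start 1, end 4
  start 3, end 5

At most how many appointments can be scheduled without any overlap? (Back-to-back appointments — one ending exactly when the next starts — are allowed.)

Sorted by end: (1,4)  (3,5)  (4,6)  (7,10)  (11,12)  (11,13)  (12,14)  (14,16)  (15,17)  (19,21)  (27,28)  (25,30)
take (1,4); take (4,6); take (7,10); take (11,12); take (12,14); take (14,16); take (19,21); take (27,28); skip (25,30).
Selected 8 appointments.

8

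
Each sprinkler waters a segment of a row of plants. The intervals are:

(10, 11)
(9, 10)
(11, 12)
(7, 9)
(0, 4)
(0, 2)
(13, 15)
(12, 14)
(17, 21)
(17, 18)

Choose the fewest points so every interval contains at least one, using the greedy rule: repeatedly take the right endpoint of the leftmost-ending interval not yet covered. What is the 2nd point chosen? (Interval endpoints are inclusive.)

Sort by right endpoint; whenever an interval is uncovered, place a point at its right end.
Sorted: [0,2] [0,4] [7,9] [9,10] [10,11] [11,12] [12,14] [13,15] [17,18] [17,21]
{[0,2],[0,4]} hit by 2; {[7,9],[9,10]} hit by 9; {[10,11],[11,12]} hit by 11; {[12,14],[13,15]} hit by 14; {[17,18],[17,21]} hit by 18.
Points: 2, 9, 11, 14, 18 (5 total).

9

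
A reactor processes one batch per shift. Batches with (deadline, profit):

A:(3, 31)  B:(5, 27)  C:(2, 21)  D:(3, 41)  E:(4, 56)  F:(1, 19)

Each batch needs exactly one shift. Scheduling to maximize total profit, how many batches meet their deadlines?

5

Sort by profit descending; place each in the latest free slot ≤ its deadline.
By profit: E(d4,56), D(d3,41), A(d3,31), B(d5,27), C(d2,21), F(d1,19)
E→slot 4; D→slot 3; A→slot 2; B→slot 5; C→slot 1; F skipped.
5 of 6 scheduled.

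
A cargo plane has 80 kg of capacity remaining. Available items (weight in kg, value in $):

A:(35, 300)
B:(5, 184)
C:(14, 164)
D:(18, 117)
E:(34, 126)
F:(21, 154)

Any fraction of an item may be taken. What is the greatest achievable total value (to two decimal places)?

834.50

Greedy by value/weight ratio, highest first.
Ratios (sorted): B 36.80, C 11.71, A 8.57, F 7.33, D 6.50, E 3.71
take B (5 @ 184); take C (14 @ 164); take A (35 @ 300); take F (21 @ 154); take 5/18 of D → 32.50. Capacity used 80/80.
Total value = 834.50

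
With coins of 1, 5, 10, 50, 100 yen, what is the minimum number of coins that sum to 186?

Greedy: take as many of the largest coin as possible, then repeat with the remainder.
186 − 1×100→86 − 1×50→36 − 3×10→6 − 1×5→1 − 1×1→0
Total coins = 1 + 1 + 3 + 1 + 1 = 7

7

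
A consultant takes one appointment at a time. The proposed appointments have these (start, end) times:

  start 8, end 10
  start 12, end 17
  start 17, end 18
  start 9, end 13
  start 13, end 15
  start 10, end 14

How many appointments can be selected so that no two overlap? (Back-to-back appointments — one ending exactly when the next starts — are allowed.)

By end time: (8,10), (9,13), (10,14), (13,15), (12,17), (17,18).
Pick (8,10); next start ≥ 10 → (10,14); next start ≥ 14 → (17,18).
Selected 3 appointments.

3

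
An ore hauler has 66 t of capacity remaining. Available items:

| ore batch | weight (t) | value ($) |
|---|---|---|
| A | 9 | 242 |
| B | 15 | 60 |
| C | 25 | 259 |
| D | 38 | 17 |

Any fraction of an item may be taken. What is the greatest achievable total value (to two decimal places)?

Ratios (sorted): A 26.89, C 10.36, B 4.00, D 0.45
take A (9 @ 242); take C (25 @ 259); take B (15 @ 60); take 17/38 of D → 7.61. Capacity used 66/66.
Total value = 568.61

568.61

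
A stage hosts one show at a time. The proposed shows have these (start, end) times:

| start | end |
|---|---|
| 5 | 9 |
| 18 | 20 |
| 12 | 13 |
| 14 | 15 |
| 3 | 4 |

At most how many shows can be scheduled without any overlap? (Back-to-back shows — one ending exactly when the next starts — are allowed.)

5

Order by finish time; keep every interval that doesn't clash with the previous kept one.
By end time: (3,4), (5,9), (12,13), (14,15), (18,20).
Pick (3,4); next start ≥ 4 → (5,9); next start ≥ 9 → (12,13); next start ≥ 13 → (14,15); next start ≥ 15 → (18,20).
Selected 5 shows.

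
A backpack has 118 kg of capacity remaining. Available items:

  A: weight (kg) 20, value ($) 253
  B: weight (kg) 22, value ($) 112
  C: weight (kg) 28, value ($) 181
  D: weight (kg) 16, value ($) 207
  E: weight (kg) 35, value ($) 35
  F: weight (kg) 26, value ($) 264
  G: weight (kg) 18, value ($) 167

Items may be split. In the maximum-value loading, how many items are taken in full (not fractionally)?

5

Sort by value per unit weight and fill in that order.
Ratios (sorted): D 12.94, A 12.65, F 10.15, G 9.28, C 6.46, B 5.09, E 1.00
take D (16 @ 207); take A (20 @ 253); take F (26 @ 264); take G (18 @ 167); take C (28 @ 181); take 10/22 of B → 50.91. Capacity used 118/118.
5 item(s) taken whole; one partial (take 10/22 of B).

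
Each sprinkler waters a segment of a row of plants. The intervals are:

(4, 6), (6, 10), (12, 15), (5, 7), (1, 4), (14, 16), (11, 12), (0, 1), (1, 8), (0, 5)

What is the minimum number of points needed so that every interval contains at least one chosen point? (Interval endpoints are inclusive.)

4

Sort by right endpoint; whenever an interval is uncovered, place a point at its right end.
By right end: [0,1]  [1,4]  [0,5]  [4,6]  [5,7]  [1,8]  [6,10]  [11,12]  [12,15]  [14,16]
[0,1] uncovered → point at 1; [4,6] uncovered → point at 6; [11,12] uncovered → point at 12; [14,16] uncovered → point at 16.
Points: 1, 6, 12, 16 (4 total).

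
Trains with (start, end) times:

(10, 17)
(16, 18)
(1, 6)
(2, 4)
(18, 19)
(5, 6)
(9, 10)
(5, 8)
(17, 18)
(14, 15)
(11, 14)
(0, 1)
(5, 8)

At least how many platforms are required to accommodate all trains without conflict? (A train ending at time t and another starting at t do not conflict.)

4

Count concurrent intervals with a sweep; the peak is the room count.
starts: [0, 1, 2, 5, 5, 5, 9, 10, 11, 14, 16, 17, 18]
ends:   [1, 4, 6, 6, 8, 8, 10, 14, 15, 17, 18, 18, 19]
s0→1 e1→0 s1→1 s2→2 e4→1 s5→2 s5→3 s5→4  — peak 4.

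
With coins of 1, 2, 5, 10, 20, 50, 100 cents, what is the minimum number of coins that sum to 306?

5

Greedy: take as many of the largest coin as possible, then repeat with the remainder.
306 − 3×100→6 − 1×5→1 − 1×1→0
Total coins = 3 + 1 + 1 = 5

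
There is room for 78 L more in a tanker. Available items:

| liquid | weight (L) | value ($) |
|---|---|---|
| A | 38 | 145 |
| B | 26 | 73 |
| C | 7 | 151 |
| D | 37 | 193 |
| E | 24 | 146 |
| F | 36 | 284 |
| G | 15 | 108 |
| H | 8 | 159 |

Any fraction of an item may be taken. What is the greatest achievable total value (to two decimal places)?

775.00

Sort by value per unit weight and fill in that order.
Ratios (sorted): C 21.57, H 19.88, F 7.89, G 7.20, E 6.08, D 5.22, A 3.82, B 2.81
take C (7 @ 151); take H (8 @ 159); take F (36 @ 284); take G (15 @ 108); take 12/24 of E → 73.00. Capacity used 78/78.
Total value = 775.00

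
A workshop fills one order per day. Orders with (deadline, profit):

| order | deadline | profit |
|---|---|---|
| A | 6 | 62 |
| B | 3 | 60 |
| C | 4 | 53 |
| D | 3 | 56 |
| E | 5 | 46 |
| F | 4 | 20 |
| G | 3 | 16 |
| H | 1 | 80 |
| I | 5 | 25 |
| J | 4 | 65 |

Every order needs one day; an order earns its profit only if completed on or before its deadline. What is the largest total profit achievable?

Take jobs in profit order; each goes to the latest open slot no later than its deadline.
Profit order: H=80 J=65 A=62 B=60 D=56 C=53 E=46 I=25 F=20 G=16
Assign: H→slot 1, J→slot 4, A→slot 6, B→slot 3, D→slot 2, C skipped, E→slot 5, I skipped, F skipped, G skipped.
Slots: [1:H] [2:D] [3:B] [4:J] [5:E] [6:A]
Profit = 80 + 56 + 60 + 65 + 46 + 62 = 369

369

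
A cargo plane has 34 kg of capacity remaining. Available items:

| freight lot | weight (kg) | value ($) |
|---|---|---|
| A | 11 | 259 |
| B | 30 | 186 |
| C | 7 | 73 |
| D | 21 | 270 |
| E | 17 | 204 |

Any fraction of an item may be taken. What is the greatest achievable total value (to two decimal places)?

553.00

Sort by value per unit weight and fill in that order.
Order: A (259/11=23.55) > D (270/21=12.86) > E (204/17=12.00) > C (73/7=10.43) > B (186/30=6.20)
Fill: take A (11 @ 259) → take D (21 @ 270) → take 2/17 of E → 24.00; 34/34 used.
Total value = 553.00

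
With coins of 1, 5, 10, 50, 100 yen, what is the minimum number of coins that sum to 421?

Greedy: take as many of the largest coin as possible, then repeat with the remainder.
421 = 4×100 + 2×10 + 1×1
Total coins = 4 + 2 + 1 = 7

7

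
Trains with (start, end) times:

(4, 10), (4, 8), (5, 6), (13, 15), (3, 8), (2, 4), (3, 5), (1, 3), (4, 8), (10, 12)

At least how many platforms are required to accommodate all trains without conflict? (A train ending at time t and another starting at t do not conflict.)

Count concurrent intervals with a sweep; the peak is the room count.
starts: [1, 2, 3, 3, 4, 4, 4, 5, 10, 13]
ends:   [3, 4, 5, 6, 8, 8, 8, 10, 12, 15]
s1→1 s2→2 e3→1 s3→2 s3→3 e4→2 s4→3 s4→4 s4→5  — peak 5.

5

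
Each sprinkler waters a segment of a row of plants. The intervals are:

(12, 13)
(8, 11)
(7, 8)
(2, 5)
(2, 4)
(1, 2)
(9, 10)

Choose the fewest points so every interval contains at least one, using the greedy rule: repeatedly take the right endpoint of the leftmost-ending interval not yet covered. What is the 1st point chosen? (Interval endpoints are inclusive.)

2

Process intervals by earliest right end; each time one isn't hit yet, stab at its right endpoint.
Sorted: [1,2] [2,4] [2,5] [7,8] [9,10] [8,11] [12,13]
{[1,2],[2,4],[2,5]} hit by 2; {[7,8]} hit by 8; {[9,10],[8,11]} hit by 10; {[12,13]} hit by 13.
Points: 2, 8, 10, 13 (4 total).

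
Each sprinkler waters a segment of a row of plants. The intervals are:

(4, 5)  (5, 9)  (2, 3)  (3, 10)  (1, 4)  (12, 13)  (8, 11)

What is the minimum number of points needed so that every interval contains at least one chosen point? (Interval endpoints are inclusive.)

4

By right end: [2,3]  [1,4]  [4,5]  [5,9]  [3,10]  [8,11]  [12,13]
[2,3] uncovered → point at 3; [4,5] uncovered → point at 5; [8,11] uncovered → point at 11; [12,13] uncovered → point at 13.
Points: 3, 5, 11, 13 (4 total).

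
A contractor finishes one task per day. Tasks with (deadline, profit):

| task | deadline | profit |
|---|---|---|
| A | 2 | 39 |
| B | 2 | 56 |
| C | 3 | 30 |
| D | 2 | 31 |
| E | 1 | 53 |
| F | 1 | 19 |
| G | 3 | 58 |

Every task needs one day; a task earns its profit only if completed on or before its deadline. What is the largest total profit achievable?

167

Take jobs in profit order; each goes to the latest open slot no later than its deadline.
By profit: G(d3,58), B(d2,56), E(d1,53), A(d2,39), D(d2,31), C(d3,30), F(d1,19)
G→slot 3; B→slot 2; E→slot 1; A skipped; D skipped; C skipped; F skipped.
Profit = 53 + 56 + 58 = 167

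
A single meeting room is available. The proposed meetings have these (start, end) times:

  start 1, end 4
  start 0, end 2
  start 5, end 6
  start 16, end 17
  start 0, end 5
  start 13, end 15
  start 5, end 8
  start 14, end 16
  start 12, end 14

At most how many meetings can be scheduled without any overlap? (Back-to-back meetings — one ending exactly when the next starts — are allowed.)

5

Sorted by end: (0,2)  (1,4)  (0,5)  (5,6)  (5,8)  (12,14)  (13,15)  (14,16)  (16,17)
take (0,2); take (5,6); take (12,14); take (14,16); take (16,17).
Selected 5 meetings.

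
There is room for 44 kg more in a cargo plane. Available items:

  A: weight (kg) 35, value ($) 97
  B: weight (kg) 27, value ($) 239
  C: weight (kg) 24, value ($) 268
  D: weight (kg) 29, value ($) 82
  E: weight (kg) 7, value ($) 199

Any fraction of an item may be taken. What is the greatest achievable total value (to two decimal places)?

Sort by value per unit weight and fill in that order.
Order: E (199/7=28.43) > C (268/24=11.17) > B (239/27=8.85) > D (82/29=2.83) > A (97/35=2.77)
Fill: take E (7 @ 199) → take C (24 @ 268) → take 13/27 of B → 115.07; 44/44 used.
Total value = 582.07

582.07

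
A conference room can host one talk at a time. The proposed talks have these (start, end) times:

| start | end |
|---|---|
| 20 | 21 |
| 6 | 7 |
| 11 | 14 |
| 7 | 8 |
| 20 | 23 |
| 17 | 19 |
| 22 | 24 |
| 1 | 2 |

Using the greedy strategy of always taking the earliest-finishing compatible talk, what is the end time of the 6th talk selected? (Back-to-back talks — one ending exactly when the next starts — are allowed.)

21

Sorted by end: (1,2)  (6,7)  (7,8)  (11,14)  (17,19)  (20,21)  (20,23)  (22,24)
take (1,2); take (6,7); take (7,8); take (11,14); take (17,19); take (20,21); take (22,24).
Selected: (1,2) (6,7) (7,8) (11,14) (17,19) (20,21) (22,24)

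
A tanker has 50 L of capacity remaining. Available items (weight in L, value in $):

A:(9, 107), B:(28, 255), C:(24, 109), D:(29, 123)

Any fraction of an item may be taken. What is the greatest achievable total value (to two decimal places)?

Greedy by value/weight ratio, highest first.
Ratios (sorted): A 11.89, B 9.11, C 4.54, D 4.24
take A (9 @ 107); take B (28 @ 255); take 13/24 of C → 59.04. Capacity used 50/50.
Total value = 421.04

421.04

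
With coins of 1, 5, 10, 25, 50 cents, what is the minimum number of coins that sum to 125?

Greedy: take as many of the largest coin as possible, then repeat with the remainder.
125 − 2×50→25 − 1×25→0
Total coins = 2 + 1 = 3

3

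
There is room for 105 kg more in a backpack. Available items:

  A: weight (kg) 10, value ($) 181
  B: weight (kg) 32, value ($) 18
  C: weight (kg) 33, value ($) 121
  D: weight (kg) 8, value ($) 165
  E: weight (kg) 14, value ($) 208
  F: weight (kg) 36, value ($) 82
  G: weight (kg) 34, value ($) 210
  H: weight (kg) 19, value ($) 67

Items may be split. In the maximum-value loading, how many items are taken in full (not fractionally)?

Order: D (165/8=20.62) > A (181/10=18.10) > E (208/14=14.86) > G (210/34=6.18) > C (121/33=3.67) > H (67/19=3.53) > F (82/36=2.28) > B (18/32=0.56)
Fill: take D (8 @ 165) → take A (10 @ 181) → take E (14 @ 208) → take G (34 @ 210) → take C (33 @ 121) → take 6/19 of H → 21.16; 105/105 used.
5 item(s) taken whole; one partial (take 6/19 of H).

5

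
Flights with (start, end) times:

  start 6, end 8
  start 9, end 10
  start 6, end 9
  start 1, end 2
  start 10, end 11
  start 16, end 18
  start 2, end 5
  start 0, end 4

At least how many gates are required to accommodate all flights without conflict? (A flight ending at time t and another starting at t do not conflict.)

Count concurrent intervals with a sweep; the peak is the room count.
Events (time:±→running): 0:+→1 1:+→2 … peak 2.

2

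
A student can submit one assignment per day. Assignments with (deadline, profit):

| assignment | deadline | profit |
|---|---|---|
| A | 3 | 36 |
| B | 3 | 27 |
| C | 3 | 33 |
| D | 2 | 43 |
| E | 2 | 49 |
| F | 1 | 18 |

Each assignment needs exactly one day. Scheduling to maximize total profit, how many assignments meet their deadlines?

Profit order: E=49 D=43 A=36 C=33 B=27 F=18
Assign: E→slot 2, D→slot 1, A→slot 3, C skipped, B skipped, F skipped.
Slots: [1:D] [2:E] [3:A]
3 of 6 scheduled.

3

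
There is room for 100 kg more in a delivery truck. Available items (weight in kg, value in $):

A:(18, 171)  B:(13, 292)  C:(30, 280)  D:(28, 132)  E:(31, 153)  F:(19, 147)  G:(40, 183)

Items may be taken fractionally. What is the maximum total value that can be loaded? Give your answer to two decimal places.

988.71

Ratios (sorted): B 22.46, A 9.50, C 9.33, F 7.74, E 4.94, D 4.71, G 4.58
take B (13 @ 292); take A (18 @ 171); take C (30 @ 280); take F (19 @ 147); take 20/31 of E → 98.71. Capacity used 100/100.
Total value = 988.71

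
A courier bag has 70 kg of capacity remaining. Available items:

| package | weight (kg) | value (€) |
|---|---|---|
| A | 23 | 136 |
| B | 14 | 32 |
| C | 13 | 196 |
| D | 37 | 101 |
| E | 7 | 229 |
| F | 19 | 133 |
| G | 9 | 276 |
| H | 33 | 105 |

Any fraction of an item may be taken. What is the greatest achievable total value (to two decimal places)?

Order: E (229/7=32.71) > G (276/9=30.67) > C (196/13=15.08) > F (133/19=7.00) > A (136/23=5.91) > H (105/33=3.18) > D (101/37=2.73) > B (32/14=2.29)
Fill: take E (7 @ 229) → take G (9 @ 276) → take C (13 @ 196) → take F (19 @ 133) → take 22/23 of A → 130.09; 70/70 used.
Total value = 964.09

964.09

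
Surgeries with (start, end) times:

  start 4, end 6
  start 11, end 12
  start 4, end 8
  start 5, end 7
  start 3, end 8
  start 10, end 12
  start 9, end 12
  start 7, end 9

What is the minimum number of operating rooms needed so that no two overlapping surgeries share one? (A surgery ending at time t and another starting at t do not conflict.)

Events (time:±→running): 3:+→1 4:+→2 4:+→3 5:+→4 … peak 4.

4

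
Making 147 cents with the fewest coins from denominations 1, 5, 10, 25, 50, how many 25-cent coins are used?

1

Use the largest denomination that fits, subtract, and repeat.
147 − 2×50→47 − 1×25→22 − 2×10→2 − 2×1→0
Count of 25: 1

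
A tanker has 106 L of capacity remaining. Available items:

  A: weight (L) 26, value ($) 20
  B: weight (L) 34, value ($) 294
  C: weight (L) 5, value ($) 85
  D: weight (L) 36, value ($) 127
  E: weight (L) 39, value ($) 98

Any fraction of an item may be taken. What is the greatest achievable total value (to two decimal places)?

583.90

Greedy by value/weight ratio, highest first.
Ratios (sorted): C 17.00, B 8.65, D 3.53, E 2.51, A 0.77
take C (5 @ 85); take B (34 @ 294); take D (36 @ 127); take 31/39 of E → 77.90. Capacity used 106/106.
Total value = 583.90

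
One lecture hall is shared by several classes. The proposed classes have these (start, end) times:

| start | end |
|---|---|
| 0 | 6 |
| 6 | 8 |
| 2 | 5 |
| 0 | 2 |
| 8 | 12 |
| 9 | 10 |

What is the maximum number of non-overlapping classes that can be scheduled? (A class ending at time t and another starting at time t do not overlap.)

4

Greedy by earliest finish: after sorting by end time, pick each interval compatible with the last pick.
By end time: (0,2), (2,5), (0,6), (6,8), (9,10), (8,12).
Pick (0,2); next start ≥ 2 → (2,5); next start ≥ 5 → (6,8); next start ≥ 8 → (9,10).
Selected 4 classes.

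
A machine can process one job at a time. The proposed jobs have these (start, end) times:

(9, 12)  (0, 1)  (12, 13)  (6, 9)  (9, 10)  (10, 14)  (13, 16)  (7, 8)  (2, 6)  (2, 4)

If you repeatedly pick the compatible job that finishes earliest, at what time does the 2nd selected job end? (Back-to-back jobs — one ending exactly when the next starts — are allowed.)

4

Sorted by end: (0,1)  (2,4)  (2,6)  (7,8)  (6,9)  (9,10)  (9,12)  (12,13)  (10,14)  (13,16)
take (0,1); take (2,4); skip (2,6); take (7,8); skip (6,9); take (9,10); take (12,13); skip (10,14); take (13,16).
Selected: (0,1) (2,4) (7,8) (9,10) (12,13) (13,16)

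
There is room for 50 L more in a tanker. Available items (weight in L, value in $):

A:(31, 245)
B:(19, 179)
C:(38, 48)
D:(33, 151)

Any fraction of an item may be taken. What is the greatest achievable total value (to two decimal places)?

Sort by value per unit weight and fill in that order.
Ratios (sorted): B 9.42, A 7.90, D 4.58, C 1.26
take B (19 @ 179); take A (31 @ 245). Capacity used 50/50.
Total value = 424.00

424.00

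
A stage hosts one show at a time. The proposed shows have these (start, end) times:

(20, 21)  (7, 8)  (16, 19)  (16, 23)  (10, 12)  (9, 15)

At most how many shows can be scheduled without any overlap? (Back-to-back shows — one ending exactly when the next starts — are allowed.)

Greedy by earliest finish: after sorting by end time, pick each interval compatible with the last pick.
Sorted by end: (7,8)  (10,12)  (9,15)  (16,19)  (20,21)  (16,23)
take (7,8); take (10,12); take (16,19); take (20,21).
Selected 4 shows.

4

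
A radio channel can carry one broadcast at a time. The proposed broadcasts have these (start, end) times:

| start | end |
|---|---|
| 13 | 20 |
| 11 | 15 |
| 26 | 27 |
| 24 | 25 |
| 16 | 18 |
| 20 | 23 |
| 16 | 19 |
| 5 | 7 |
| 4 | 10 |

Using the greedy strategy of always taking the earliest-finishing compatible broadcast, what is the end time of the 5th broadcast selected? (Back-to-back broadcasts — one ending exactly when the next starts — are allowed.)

25

Sorted by end: (5,7)  (4,10)  (11,15)  (16,18)  (16,19)  (13,20)  (20,23)  (24,25)  (26,27)
take (5,7); skip (4,10); take (11,15); take (16,18); take (20,23); take (24,25); take (26,27).
Selected: (5,7) (11,15) (16,18) (20,23) (24,25) (26,27)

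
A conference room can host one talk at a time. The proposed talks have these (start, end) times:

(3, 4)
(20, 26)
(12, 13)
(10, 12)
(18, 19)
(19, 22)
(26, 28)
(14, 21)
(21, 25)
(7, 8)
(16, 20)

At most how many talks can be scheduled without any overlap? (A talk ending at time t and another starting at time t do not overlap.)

7

Order by finish time; keep every interval that doesn't clash with the previous kept one.
Sorted by end: (3,4)  (7,8)  (10,12)  (12,13)  (18,19)  (16,20)  (14,21)  (19,22)  (21,25)  (20,26)  (26,28)
take (3,4); take (7,8); take (10,12); take (12,13); take (18,19); skip (14,21); take (19,22); skip (21,25); skip (20,26); take (26,28).
Selected 7 talks.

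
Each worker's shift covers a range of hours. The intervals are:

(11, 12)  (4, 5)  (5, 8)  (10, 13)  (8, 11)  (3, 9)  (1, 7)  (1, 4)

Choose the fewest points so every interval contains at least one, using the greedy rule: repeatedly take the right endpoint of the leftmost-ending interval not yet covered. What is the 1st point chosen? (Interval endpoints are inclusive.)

Sort by right endpoint; whenever an interval is uncovered, place a point at its right end.
By right end: [1,4]  [4,5]  [1,7]  [5,8]  [3,9]  [8,11]  [11,12]  [10,13]
[1,4] uncovered → point at 4; [5,8] uncovered → point at 8; [11,12] uncovered → point at 12.
Points: 4, 8, 12 (3 total).

4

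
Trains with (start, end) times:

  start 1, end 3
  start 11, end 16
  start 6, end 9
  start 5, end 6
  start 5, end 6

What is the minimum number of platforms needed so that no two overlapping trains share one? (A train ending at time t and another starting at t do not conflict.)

2

Count concurrent intervals with a sweep; the peak is the room count.
Events (time:±→running): 1:+→1 3:-→0 5:+→1 5:+→2 … peak 2.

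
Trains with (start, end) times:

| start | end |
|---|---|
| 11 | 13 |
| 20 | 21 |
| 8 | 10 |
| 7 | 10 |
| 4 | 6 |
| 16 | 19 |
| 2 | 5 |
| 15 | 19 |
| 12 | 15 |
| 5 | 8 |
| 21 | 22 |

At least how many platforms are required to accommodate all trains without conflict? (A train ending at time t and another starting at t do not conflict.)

2

Events (time:±→running): 2:+→1 4:+→2 … peak 2.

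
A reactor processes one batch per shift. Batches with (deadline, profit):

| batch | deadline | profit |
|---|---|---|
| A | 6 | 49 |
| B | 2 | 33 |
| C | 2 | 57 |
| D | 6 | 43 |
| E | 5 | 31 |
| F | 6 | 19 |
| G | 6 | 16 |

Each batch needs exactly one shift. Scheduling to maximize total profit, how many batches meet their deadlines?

6

Sort by profit descending; place each in the latest free slot ≤ its deadline.
Profit order: C=57 A=49 D=43 B=33 E=31 F=19 G=16
Assign: C→slot 2, A→slot 6, D→slot 5, B→slot 1, E→slot 4, F→slot 3, G skipped.
Slots: [1:B] [2:C] [3:F] [4:E] [5:D] [6:A]
6 of 7 scheduled.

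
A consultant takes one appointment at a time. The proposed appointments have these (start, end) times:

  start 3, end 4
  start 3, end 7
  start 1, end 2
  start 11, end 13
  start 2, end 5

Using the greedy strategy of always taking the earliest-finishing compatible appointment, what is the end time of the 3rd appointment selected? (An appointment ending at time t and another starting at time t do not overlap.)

By end time: (1,2), (3,4), (2,5), (3,7), (11,13).
Pick (1,2); next start ≥ 2 → (3,4); next start ≥ 4 → (11,13).
Selected: (1,2) (3,4) (11,13)

13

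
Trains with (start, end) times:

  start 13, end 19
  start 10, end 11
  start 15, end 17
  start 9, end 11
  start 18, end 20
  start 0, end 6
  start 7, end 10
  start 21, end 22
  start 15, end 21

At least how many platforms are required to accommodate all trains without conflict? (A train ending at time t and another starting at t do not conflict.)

The answer is the maximum number of intervals overlapping at any instant.
starts: [0, 7, 9, 10, 13, 15, 15, 18, 21]
ends:   [6, 10, 11, 11, 17, 19, 20, 21, 22]
s0→1 e6→0 s7→1 s9→2 e10→1 s10→2 e11→1 e11→0 s13→1 s15→2 s15→3  — peak 3.

3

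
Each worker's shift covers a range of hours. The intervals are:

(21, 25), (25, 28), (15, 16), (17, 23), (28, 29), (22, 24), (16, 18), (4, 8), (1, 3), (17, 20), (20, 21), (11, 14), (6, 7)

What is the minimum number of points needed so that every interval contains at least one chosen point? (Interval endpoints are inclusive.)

7

Sort by right endpoint; whenever an interval is uncovered, place a point at its right end.
Sorted: [1,3] [6,7] [4,8] [11,14] [15,16] [16,18] [17,20] [20,21] [17,23] [22,24] [21,25] [25,28] [28,29]
{[1,3]} hit by 3; {[6,7],[4,8]} hit by 7; {[11,14]} hit by 14; {[15,16],[16,18]} hit by 16; {[17,20],[20,21],[17,23]} hit by 20; {[22,24],[21,25]} hit by 24; {[25,28],[28,29]} hit by 28.
Points: 3, 7, 14, 16, 20, 24, 28 (7 total).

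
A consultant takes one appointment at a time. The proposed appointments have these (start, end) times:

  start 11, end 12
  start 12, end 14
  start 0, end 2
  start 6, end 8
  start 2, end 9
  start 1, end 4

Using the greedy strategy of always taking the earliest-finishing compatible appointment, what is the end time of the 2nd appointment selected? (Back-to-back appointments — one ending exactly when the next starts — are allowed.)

8

Greedy by earliest finish: after sorting by end time, pick each interval compatible with the last pick.
By end time: (0,2), (1,4), (6,8), (2,9), (11,12), (12,14).
Pick (0,2); next start ≥ 2 → (6,8); next start ≥ 8 → (11,12); next start ≥ 12 → (12,14).
Selected: (0,2) (6,8) (11,12) (12,14)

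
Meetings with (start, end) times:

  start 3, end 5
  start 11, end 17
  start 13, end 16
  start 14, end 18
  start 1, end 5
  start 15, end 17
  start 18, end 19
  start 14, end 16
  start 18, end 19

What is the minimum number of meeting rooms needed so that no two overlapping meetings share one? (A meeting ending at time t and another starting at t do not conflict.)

5

starts: [1, 3, 11, 13, 14, 14, 15, 18, 18]
ends:   [5, 5, 16, 16, 17, 17, 18, 19, 19]
s1→1 s3→2 e5→1 e5→0 s11→1 s13→2 s14→3 s14→4 s15→5  — peak 5.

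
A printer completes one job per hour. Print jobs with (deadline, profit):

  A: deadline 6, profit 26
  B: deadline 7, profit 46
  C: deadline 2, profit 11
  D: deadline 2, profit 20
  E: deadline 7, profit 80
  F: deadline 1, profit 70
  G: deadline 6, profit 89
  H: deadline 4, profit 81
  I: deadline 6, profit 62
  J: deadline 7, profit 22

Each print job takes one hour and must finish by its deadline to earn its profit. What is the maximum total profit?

By profit: G(d6,89), H(d4,81), E(d7,80), F(d1,70), I(d6,62), B(d7,46), A(d6,26), J(d7,22), D(d2,20), C(d2,11)
G→slot 6; H→slot 4; E→slot 7; F→slot 1; I→slot 5; B→slot 3; A→slot 2; J skipped; D skipped; C skipped.
Profit = 70 + 26 + 46 + 81 + 62 + 89 + 80 = 454

454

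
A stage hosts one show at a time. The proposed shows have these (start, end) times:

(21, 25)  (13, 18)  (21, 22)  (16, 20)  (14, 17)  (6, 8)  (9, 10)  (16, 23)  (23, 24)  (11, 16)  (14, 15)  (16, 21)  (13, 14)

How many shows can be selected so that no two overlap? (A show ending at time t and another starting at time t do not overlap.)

7

Sort by end time and greedily take each interval whose start is ≥ the last chosen end.
Sorted by end: (6,8)  (9,10)  (13,14)  (14,15)  (11,16)  (14,17)  (13,18)  (16,20)  (16,21)  (21,22)  (16,23)  (23,24)  (21,25)
take (6,8); take (9,10); take (13,14); take (14,15); take (16,20); take (21,22); skip (16,23); take (23,24); skip (21,25).
Selected 7 shows.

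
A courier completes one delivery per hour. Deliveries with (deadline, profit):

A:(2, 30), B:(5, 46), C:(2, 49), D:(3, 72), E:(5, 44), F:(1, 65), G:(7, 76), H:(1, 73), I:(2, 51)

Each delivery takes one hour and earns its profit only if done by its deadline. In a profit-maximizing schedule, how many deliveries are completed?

Take jobs in profit order; each goes to the latest open slot no later than its deadline.
Profit order: G=76 H=73 D=72 F=65 I=51 C=49 B=46 E=44 A=30
Assign: G→slot 7, H→slot 1, D→slot 3, F skipped, I→slot 2, C skipped, B→slot 5, E→slot 4, A skipped.
Slots: [1:H] [2:I] [3:D] [4:E] [5:B] [7:G]
6 of 9 scheduled.

6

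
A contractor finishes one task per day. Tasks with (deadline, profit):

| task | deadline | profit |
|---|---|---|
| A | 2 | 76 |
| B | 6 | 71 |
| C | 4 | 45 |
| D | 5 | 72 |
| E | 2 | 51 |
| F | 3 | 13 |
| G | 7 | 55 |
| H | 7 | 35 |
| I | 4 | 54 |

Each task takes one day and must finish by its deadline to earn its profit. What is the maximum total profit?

Take jobs in profit order; each goes to the latest open slot no later than its deadline.
By profit: A(d2,76), D(d5,72), B(d6,71), G(d7,55), I(d4,54), E(d2,51), C(d4,45), H(d7,35), F(d3,13)
A→slot 2; D→slot 5; B→slot 6; G→slot 7; I→slot 4; E→slot 1; C→slot 3; H skipped; F skipped.
Profit = 51 + 76 + 45 + 54 + 72 + 71 + 55 = 424

424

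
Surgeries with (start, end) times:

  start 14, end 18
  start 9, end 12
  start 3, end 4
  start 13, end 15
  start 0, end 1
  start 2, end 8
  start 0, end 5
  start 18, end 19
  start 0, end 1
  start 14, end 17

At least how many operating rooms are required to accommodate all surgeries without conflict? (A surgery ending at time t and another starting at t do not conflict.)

Events (time:±→running): 0:+→1 0:+→2 0:+→3 … peak 3.

3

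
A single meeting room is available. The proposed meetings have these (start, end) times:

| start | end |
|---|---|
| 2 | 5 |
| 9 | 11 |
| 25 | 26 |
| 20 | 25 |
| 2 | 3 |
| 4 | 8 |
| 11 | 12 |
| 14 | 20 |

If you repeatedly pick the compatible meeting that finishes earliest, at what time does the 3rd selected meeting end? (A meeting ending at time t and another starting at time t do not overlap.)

Sorted by end: (2,3)  (2,5)  (4,8)  (9,11)  (11,12)  (14,20)  (20,25)  (25,26)
take (2,3); take (4,8); take (9,11); take (11,12); take (14,20); take (20,25); take (25,26).
Selected: (2,3) (4,8) (9,11) (11,12) (14,20) (20,25) (25,26)

11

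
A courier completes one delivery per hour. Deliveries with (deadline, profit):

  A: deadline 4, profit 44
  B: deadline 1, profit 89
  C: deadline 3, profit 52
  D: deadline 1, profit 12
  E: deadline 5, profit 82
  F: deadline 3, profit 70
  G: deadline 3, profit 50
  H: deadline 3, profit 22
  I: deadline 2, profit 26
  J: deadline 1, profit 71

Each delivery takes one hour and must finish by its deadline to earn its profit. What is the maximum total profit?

Take jobs in profit order; each goes to the latest open slot no later than its deadline.
Profit order: B=89 E=82 J=71 F=70 C=52 G=50 A=44 I=26 H=22 D=12
Assign: B→slot 1, E→slot 5, J skipped, F→slot 3, C→slot 2, G skipped, A→slot 4, I skipped, H skipped, D skipped.
Slots: [1:B] [2:C] [3:F] [4:A] [5:E]
Profit = 89 + 52 + 70 + 44 + 82 = 337

337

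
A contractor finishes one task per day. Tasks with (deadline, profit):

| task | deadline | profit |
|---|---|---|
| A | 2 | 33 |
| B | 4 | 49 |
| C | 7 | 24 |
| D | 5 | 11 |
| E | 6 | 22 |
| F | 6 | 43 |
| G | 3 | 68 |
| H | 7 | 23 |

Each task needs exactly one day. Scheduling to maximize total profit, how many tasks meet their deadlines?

Sort by profit descending; place each in the latest free slot ≤ its deadline.
By profit: G(d3,68), B(d4,49), F(d6,43), A(d2,33), C(d7,24), H(d7,23), E(d6,22), D(d5,11)
G→slot 3; B→slot 4; F→slot 6; A→slot 2; C→slot 7; H→slot 5; E→slot 1; D skipped.
7 of 8 scheduled.

7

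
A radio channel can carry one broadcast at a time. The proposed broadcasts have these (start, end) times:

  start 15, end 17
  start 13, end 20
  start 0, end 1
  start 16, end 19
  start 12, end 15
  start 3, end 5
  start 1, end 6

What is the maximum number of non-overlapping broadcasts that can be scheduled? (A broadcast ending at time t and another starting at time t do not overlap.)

By end time: (0,1), (3,5), (1,6), (12,15), (15,17), (16,19), (13,20).
Pick (0,1); next start ≥ 1 → (3,5); next start ≥ 5 → (12,15); next start ≥ 15 → (15,17).
Selected 4 broadcasts.

4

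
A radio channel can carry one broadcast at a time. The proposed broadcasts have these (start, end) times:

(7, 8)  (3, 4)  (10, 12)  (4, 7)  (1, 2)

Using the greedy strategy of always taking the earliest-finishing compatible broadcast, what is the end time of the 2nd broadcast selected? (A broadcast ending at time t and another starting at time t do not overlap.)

Sorted by end: (1,2)  (3,4)  (4,7)  (7,8)  (10,12)
take (1,2); take (3,4); take (4,7); take (7,8); take (10,12).
Selected: (1,2) (3,4) (4,7) (7,8) (10,12)

4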